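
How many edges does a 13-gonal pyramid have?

A pyramid on an n-gon base has one n-gon and n triangles: V = 13 + 1 = 14, E = 2·13 = 26, F = 13 + 1 = 14.

26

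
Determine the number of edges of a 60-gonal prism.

A prism on an n-gon has two n-gon bases and n rectangular sides: V = 2·60 = 120, E = 3·60 = 180, F = 60 + 2 = 62.
Check: V − E + F = 120 − 180 + 62 = 2.

180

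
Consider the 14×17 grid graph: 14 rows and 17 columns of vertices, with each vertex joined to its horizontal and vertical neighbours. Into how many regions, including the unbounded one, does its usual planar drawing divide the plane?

209

The grid has V = 14·17 = 238 vertices and E = 14·16 + 17·13 = 445 edges.
F = 2 − V + E = 2 − 238 + 445 = 209.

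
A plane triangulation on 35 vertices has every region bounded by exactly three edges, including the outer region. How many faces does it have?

In a plane triangulation 3F = 2E and V − E + F = 2, so F = 2V − 4 = 2·35 − 4 = 66.

66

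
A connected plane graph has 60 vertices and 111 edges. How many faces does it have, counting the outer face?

Euler's formula for a connected plane graph: V − E + F = 2, so F = 2 − 60 + 111 = 53.

53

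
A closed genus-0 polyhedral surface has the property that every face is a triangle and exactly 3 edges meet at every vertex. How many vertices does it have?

Each face has 3 edges and each edge borders two faces, so 2E = 3F.
Each vertex has degree 3, so 3V = 2E and hence V = 3F/3.
Euler: V − E + F = 2 ⇒ (3F/3) − (3F/2) + F = 2.
Multiply by 6: (6 − 9 + 6)F = 12, i.e. 3F = 12.
So F = 4, E = 3·4/2 = 6, V = 3·4/3 = 4.

4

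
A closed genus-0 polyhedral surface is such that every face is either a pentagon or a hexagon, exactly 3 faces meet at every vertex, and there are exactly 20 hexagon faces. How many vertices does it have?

60

Let x be the number of pentagons; then F = 20 + x.
Edge–face incidences: 2E = 6·20 + 5·x = 120 + 5x.
Every vertex has degree 3, so 3V = 2E.
Euler: V − E + F = 2 ⇒ (2E)/3 − E + (20 + x) = 2.
Multiply by 6: 2·(2E) − 3·(2E) + 6·(20 + x) = 12, i.e. 120 + 6x − (120 + 5x) = 12.
Collecting terms: x = 12.
Then 2E = 120 + 5·12 = 180, so E = 90, V = 2E/3 = 60, F = 20 + 12 = 32.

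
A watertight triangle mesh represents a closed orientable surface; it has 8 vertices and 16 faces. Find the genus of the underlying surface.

Every face is a triangle, so 2E = 3·16 = 48, giving E = 24.
χ = V − E + F = 8 − 24 + 16 = 0.
For a closed orientable surface χ = 2 − 2g, so g = (2 − (0))/2 = 1.

1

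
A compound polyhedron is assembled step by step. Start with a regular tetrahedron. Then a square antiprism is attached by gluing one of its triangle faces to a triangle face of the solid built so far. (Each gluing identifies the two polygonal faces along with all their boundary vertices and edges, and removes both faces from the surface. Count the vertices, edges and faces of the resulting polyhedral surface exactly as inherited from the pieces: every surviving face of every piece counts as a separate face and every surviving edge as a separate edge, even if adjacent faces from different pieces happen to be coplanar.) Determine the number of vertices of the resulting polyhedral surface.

9

A regular tetrahedron: V=4, E=6, F=4.
Attach a square antiprism (V=8, E=16, F=10) along a 3-gon: merge 3 vertices and 3 edges, delete both glued faces → V=9, E=19, F=12.
Check: V − E + F = 9 − 19 + 12 = 2.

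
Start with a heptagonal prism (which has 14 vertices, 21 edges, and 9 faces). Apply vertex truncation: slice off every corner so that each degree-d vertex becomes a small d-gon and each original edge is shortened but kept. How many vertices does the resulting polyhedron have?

42

Truncation replaces each original edge-end by a new vertex, so V′ = 2E = 42.
Each original edge survives, and each old vertex of degree d contributes d new edges; summing degrees gives Σd = 2E, so E′ = E + 2E = 3E = 63.
Each original face survives and each original vertex becomes one new face: F′ = F + V = 23.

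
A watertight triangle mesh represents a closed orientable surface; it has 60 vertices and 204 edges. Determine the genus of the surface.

5

Every face is a triangle and each edge borders two faces, so 3F = 2·204, giving F = 136.
χ = V − E + F = 60 − 204 + 136 = -8.
For a closed orientable surface χ = 2 − 2g, so g = (2 − (-8))/2 = 5.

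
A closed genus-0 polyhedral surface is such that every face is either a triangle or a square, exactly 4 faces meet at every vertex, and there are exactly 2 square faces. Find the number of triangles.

Let x be the number of triangles; then F = 2 + x.
Edge–face incidences: 2E = 4·2 + 3·x = 8 + 3x.
Every vertex has degree 4, so 4V = 2E.
Euler: V − E + F = 2 ⇒ (2E)/4 − E + (2 + x) = 2.
Multiply by 8: 2·(2E) − 4·(2E) + 8·(2 + x) = 16, i.e. 16 + 8x − 2·(8 + 3x) = 16.
Collecting terms: 2x = 16, so x = 8.
Then 2E = 8 + 3·8 = 32, so E = 16, V = 2E/4 = 8, F = 2 + 8 = 10.

8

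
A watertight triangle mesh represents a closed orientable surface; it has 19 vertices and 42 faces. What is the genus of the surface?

Every face is a triangle, so 2E = 3·42 = 126, giving E = 63.
χ = V − E + F = 19 − 63 + 42 = -2.
For a closed orientable surface χ = 2 − 2g, so g = (2 − (-2))/2 = 2.

2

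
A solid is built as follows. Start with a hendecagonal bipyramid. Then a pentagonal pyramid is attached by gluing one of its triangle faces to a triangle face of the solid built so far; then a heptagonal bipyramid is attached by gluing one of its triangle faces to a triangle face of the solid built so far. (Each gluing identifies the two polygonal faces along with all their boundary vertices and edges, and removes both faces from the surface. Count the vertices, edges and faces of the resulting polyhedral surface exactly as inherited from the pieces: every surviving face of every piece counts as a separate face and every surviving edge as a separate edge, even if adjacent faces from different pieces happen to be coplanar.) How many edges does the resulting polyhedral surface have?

58

A hendecagonal bipyramid: V=13, E=33, F=22.
Attach a pentagonal pyramid (V=6, E=10, F=6) along a 3-gon: merge 3 vertices and 3 edges, delete both glued faces → V=16, E=40, F=26.
Attach a heptagonal bipyramid (V=9, E=21, F=14) along a 3-gon: merge 3 vertices and 3 edges, delete both glued faces → V=22, E=58, F=38.
Check: V − E + F = 22 − 58 + 38 = 2.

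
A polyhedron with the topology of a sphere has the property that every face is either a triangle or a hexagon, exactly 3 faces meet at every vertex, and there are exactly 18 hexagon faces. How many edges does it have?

60

Let x be the number of triangles; then F = 18 + x.
Edge–face incidences: 2E = 6·18 + 3·x = 108 + 3x.
Every vertex has degree 3, so 3V = 2E.
Euler: V − E + F = 2 ⇒ (2E)/3 − E + (18 + x) = 2.
Multiply by 6: 2·(2E) − 3·(2E) + 6·(18 + x) = 12, i.e. 108 + 6x − (108 + 3x) = 12.
Collecting terms: 3x = 12, so x = 4.
Then 2E = 108 + 3·4 = 120, so E = 60, V = 2E/3 = 40, F = 18 + 4 = 22.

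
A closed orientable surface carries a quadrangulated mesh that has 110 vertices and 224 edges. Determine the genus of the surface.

Every face is a square and each edge borders two faces, so 4F = 2·224, giving F = 112.
χ = V − E + F = 110 − 224 + 112 = -2.
For a closed orientable surface χ = 2 − 2g, so g = (2 − (-2))/2 = 2.

2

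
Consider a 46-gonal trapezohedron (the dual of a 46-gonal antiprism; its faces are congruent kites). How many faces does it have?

The n-trapezohedron (dual of the n-antiprism) has V = 2·46 + 2 = 94, E = 4·46 = 184, F = 2·46 = 92.

92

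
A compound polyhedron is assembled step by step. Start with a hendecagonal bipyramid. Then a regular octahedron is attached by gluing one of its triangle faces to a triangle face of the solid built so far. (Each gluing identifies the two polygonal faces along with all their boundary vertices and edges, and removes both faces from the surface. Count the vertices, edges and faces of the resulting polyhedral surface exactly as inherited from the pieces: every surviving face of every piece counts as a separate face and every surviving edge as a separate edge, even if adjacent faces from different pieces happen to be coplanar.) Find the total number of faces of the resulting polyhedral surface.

28

A hendecagonal bipyramid: V=13, E=33, F=22.
Attach a regular octahedron (V=6, E=12, F=8) along a 3-gon: merge 3 vertices and 3 edges, delete both glued faces → V=16, E=42, F=28.
Check: V − E + F = 16 − 42 + 28 = 2.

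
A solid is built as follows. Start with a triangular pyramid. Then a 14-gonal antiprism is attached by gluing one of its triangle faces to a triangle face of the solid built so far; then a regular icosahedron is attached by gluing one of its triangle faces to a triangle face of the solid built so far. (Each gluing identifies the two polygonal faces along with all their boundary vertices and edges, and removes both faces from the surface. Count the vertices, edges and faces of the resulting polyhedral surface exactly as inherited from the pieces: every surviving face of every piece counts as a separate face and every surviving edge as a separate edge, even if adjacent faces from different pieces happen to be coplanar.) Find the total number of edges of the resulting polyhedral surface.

A triangular pyramid: V=4, E=6, F=4.
Attach a 14-gonal antiprism (V=28, E=56, F=30) along a 3-gon: merge 3 vertices and 3 edges, delete both glued faces → V=29, E=59, F=32.
Attach a regular icosahedron (V=12, E=30, F=20) along a 3-gon: merge 3 vertices and 3 edges, delete both glued faces → V=38, E=86, F=50.
Check: V − E + F = 38 − 86 + 50 = 2.

86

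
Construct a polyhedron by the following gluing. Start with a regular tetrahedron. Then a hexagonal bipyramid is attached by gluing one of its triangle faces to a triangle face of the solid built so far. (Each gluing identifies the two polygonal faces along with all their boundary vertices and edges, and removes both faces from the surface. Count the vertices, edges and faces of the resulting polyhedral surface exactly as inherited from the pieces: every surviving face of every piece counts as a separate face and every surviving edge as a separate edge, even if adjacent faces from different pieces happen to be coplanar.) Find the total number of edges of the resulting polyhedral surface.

A regular tetrahedron: V=4, E=6, F=4.
Attach a hexagonal bipyramid (V=8, E=18, F=12) along a 3-gon: merge 3 vertices and 3 edges, delete both glued faces → V=9, E=21, F=14.
Check: V − E + F = 9 − 21 + 14 = 2.

21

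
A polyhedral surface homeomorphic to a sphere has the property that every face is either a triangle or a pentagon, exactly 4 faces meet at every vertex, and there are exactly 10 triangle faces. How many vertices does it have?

Let x be the number of pentagons; then F = 10 + x.
Edge–face incidences: 2E = 3·10 + 5·x = 30 + 5x.
Every vertex has degree 4, so 4V = 2E.
Euler: V − E + F = 2 ⇒ (2E)/4 − E + (10 + x) = 2.
Multiply by 8: 2·(2E) − 4·(2E) + 8·(10 + x) = 16, i.e. 80 + 8x − 2·(30 + 5x) = 16.
Collecting terms: −2x + 20 = 16, so −2x = −4, so x = 2.
Then 2E = 30 + 5·2 = 40, so E = 20, V = 2E/4 = 10, F = 10 + 2 = 12.

10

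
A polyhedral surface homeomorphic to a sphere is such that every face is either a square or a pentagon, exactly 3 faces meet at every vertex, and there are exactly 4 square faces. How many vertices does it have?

12

Let x be the number of pentagons; then F = 4 + x.
Edge–face incidences: 2E = 4·4 + 5·x = 16 + 5x.
Every vertex has degree 3, so 3V = 2E.
Euler: V − E + F = 2 ⇒ (2E)/3 − E + (4 + x) = 2.
Multiply by 6: 2·(2E) − 3·(2E) + 6·(4 + x) = 12, i.e. 24 + 6x − (16 + 5x) = 12.
Collecting terms: x + 8 = 12, so x = 4.
Then 2E = 16 + 5·4 = 36, so E = 18, V = 2E/3 = 12, F = 4 + 4 = 8.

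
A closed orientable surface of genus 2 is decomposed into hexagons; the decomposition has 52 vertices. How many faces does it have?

χ = 2 − 2·2 = -2, and every face is a hexagon so 6F = 2E.
V − E + F = -2 with E = 6F/2 gives 52 − (6/2 − 1)·F = -2, so F = 27 and E = 81.

27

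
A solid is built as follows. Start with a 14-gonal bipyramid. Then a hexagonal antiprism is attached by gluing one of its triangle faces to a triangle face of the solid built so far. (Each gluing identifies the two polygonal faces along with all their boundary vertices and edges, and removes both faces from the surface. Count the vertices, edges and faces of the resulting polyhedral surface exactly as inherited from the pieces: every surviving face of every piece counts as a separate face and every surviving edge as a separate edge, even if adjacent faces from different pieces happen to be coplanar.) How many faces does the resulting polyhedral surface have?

A 14-gonal bipyramid: V=16, E=42, F=28.
Attach a hexagonal antiprism (V=12, E=24, F=14) along a 3-gon: merge 3 vertices and 3 edges, delete both glued faces → V=25, E=63, F=40.
Check: V − E + F = 25 − 63 + 40 = 2.

40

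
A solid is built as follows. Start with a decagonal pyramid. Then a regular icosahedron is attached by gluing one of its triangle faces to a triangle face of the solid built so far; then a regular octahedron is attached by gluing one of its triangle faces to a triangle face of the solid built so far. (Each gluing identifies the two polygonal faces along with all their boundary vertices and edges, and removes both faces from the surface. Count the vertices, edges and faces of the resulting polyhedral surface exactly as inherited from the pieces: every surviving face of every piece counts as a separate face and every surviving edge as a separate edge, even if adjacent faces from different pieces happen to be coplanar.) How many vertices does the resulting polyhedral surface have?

23

A decagonal pyramid: V=11, E=20, F=11.
Attach a regular icosahedron (V=12, E=30, F=20) along a 3-gon: merge 3 vertices and 3 edges, delete both glued faces → V=20, E=47, F=29.
Attach a regular octahedron (V=6, E=12, F=8) along a 3-gon: merge 3 vertices and 3 edges, delete both glued faces → V=23, E=56, F=35.
Check: V − E + F = 23 − 56 + 35 = 2.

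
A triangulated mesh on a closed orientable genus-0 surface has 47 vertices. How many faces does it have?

χ = 2 − 2·0 = 2, and every face is a triangle so 3F = 2E.
V − E + F = 2 with E = 3F/2 gives 47 − (3/2 − 1)·F = 2, so F = 90 and E = 135.

90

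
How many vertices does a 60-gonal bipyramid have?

62

A bipyramid over an n-gon has 2n triangular faces and n + 2 vertices: V = 60 + 2 = 62, E = 3·60 = 180, F = 2·60 = 120.
Check: V − E + F = 62 − 180 + 120 = 2.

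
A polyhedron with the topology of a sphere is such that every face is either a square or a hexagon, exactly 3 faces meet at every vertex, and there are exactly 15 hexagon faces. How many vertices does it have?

38

Let x be the number of squares; then F = 15 + x.
Edge–face incidences: 2E = 6·15 + 4·x = 90 + 4x.
Every vertex has degree 3, so 3V = 2E.
Euler: V − E + F = 2 ⇒ (2E)/3 − E + (15 + x) = 2.
Multiply by 6: 2·(2E) − 3·(2E) + 6·(15 + x) = 12, i.e. 90 + 6x − (90 + 4x) = 12.
Collecting terms: 2x = 12, so x = 6.
Then 2E = 90 + 4·6 = 114, so E = 57, V = 2E/3 = 38, F = 15 + 6 = 21.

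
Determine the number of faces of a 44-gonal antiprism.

An antiprism on an n-gon has two n-gon caps and 2n triangles: V = 2·44 = 88, E = 4·44 = 176, F = 2·44 + 2 = 90.

90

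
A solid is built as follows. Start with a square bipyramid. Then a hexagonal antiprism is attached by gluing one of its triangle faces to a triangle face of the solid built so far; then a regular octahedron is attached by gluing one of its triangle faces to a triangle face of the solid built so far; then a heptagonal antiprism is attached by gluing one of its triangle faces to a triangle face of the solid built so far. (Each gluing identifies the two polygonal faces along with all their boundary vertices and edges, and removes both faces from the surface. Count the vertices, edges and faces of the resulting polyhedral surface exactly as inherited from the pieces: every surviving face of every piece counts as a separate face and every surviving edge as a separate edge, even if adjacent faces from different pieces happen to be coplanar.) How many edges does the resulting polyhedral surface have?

A square bipyramid: V=6, E=12, F=8.
Attach a hexagonal antiprism (V=12, E=24, F=14) along a 3-gon: merge 3 vertices and 3 edges, delete both glued faces → V=15, E=33, F=20.
Attach a regular octahedron (V=6, E=12, F=8) along a 3-gon: merge 3 vertices and 3 edges, delete both glued faces → V=18, E=42, F=26.
Attach a heptagonal antiprism (V=14, E=28, F=16) along a 3-gon: merge 3 vertices and 3 edges, delete both glued faces → V=29, E=67, F=40.
Check: V − E + F = 29 − 67 + 40 = 2.

67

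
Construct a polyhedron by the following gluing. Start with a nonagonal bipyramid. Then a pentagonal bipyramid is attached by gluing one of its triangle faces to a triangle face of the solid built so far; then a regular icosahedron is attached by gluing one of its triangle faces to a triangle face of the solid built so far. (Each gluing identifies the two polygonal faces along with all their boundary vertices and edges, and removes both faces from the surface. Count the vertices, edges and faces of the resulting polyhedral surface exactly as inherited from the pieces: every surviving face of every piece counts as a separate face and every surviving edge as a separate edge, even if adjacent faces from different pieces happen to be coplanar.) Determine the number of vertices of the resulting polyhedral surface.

24

A nonagonal bipyramid: V=11, E=27, F=18.
Attach a pentagonal bipyramid (V=7, E=15, F=10) along a 3-gon: merge 3 vertices and 3 edges, delete both glued faces → V=15, E=39, F=26.
Attach a regular icosahedron (V=12, E=30, F=20) along a 3-gon: merge 3 vertices and 3 edges, delete both glued faces → V=24, E=66, F=44.
Check: V − E + F = 24 − 66 + 44 = 2.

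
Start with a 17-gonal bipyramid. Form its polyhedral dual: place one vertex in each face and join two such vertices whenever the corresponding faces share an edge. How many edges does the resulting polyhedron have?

The base solid has V = 19, E = 51, F = 34.
The dual swaps V and F and preserves E: V′ = F = 34, E′ = E = 51, F′ = V = 19.

51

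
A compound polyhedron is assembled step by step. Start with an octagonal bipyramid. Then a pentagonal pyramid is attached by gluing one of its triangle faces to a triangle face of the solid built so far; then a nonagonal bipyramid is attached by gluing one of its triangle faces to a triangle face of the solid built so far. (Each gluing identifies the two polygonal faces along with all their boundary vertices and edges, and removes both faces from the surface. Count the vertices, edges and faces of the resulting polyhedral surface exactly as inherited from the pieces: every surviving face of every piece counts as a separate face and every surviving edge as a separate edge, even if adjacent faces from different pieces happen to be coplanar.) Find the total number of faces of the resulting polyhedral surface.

An octagonal bipyramid: V=10, E=24, F=16.
Attach a pentagonal pyramid (V=6, E=10, F=6) along a 3-gon: merge 3 vertices and 3 edges, delete both glued faces → V=13, E=31, F=20.
Attach a nonagonal bipyramid (V=11, E=27, F=18) along a 3-gon: merge 3 vertices and 3 edges, delete both glued faces → V=21, E=55, F=36.
Check: V − E + F = 21 − 55 + 36 = 2.

36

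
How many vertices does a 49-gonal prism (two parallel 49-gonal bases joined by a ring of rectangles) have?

A prism on an n-gon has two n-gon bases and n rectangular sides: V = 2·49 = 98, E = 3·49 = 147, F = 49 + 2 = 51.

98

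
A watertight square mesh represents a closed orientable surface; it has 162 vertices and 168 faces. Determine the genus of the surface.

Every face is a square, so 2E = 4·168 = 672, giving E = 336.
χ = V − E + F = 162 − 336 + 168 = -6.
For a closed orientable surface χ = 2 − 2g, so g = (2 − (-6))/2 = 4.

4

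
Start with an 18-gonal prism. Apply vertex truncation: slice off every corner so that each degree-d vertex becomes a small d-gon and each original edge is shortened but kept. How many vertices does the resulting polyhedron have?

The base solid has V = 36, E = 54, F = 20.
Truncation replaces each original edge-end by a new vertex, so V′ = 2E = 108.
Each original edge survives, and each old vertex of degree d contributes d new edges; summing degrees gives Σd = 2E, so E′ = E + 2E = 3E = 162.
Each original face survives and each original vertex becomes one new face: F′ = F + V = 56.

108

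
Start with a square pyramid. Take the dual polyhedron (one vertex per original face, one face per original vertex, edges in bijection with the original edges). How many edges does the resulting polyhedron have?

8

The base solid has V = 5, E = 8, F = 5.
The dual swaps V and F and preserves E: V′ = F = 5, E′ = E = 8, F′ = V = 5.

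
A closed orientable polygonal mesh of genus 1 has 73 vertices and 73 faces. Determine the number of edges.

146

For a closed orientable surface of genus 1, χ = 2 − 2·1 = 0.
E = V + F − (0) = 73 + 73 − (0) = 146.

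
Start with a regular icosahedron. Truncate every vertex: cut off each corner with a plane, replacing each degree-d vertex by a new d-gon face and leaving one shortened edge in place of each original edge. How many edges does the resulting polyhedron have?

The base solid has V = 12, E = 30, F = 20.
Truncation replaces each original edge-end by a new vertex, so V′ = 2E = 60.
Each original edge survives, and each old vertex of degree d contributes d new edges; summing degrees gives Σd = 2E, so E′ = E + 2E = 3E = 90.
Each original face survives and each original vertex becomes one new face: F′ = F + V = 32.

90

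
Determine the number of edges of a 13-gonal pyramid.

A pyramid on an n-gon base has one n-gon and n triangles: V = 13 + 1 = 14, E = 2·13 = 26, F = 13 + 1 = 14.

26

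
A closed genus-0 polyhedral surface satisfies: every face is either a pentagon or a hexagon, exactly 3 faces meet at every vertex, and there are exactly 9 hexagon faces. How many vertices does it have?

38

Let x be the number of pentagons; then F = 9 + x.
Edge–face incidences: 2E = 6·9 + 5·x = 54 + 5x.
Every vertex has degree 3, so 3V = 2E.
Euler: V − E + F = 2 ⇒ (2E)/3 − E + (9 + x) = 2.
Multiply by 6: 2·(2E) − 3·(2E) + 6·(9 + x) = 12, i.e. 54 + 6x − (54 + 5x) = 12.
Collecting terms: x = 12.
Then 2E = 54 + 5·12 = 114, so E = 57, V = 2E/3 = 38, F = 9 + 12 = 21.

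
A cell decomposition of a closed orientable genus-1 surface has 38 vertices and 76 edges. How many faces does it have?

38

For a closed orientable surface of genus 1, χ = 2 − 2·1 = 0.
F = 0 − V + E = 0 − 38 + 76 = 38.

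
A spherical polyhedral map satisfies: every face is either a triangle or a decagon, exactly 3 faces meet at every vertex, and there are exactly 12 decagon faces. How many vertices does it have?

Let x be the number of triangles; then F = 12 + x.
Edge–face incidences: 2E = 10·12 + 3·x = 120 + 3x.
Every vertex has degree 3, so 3V = 2E.
Euler: V − E + F = 2 ⇒ (2E)/3 − E + (12 + x) = 2.
Multiply by 6: 2·(2E) − 3·(2E) + 6·(12 + x) = 12, i.e. 72 + 6x − (120 + 3x) = 12.
Collecting terms: 3x − 48 = 12, so 3x = 60, so x = 20.
Then 2E = 120 + 3·20 = 180, so E = 90, V = 2E/3 = 60, F = 12 + 20 = 32.

60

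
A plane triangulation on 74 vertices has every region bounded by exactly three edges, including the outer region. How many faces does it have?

144

In a plane triangulation 3F = 2E and V − E + F = 2, so F = 2V − 4 = 2·74 − 4 = 144.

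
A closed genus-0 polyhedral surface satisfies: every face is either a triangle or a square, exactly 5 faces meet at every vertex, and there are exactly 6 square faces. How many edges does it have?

60

Let x be the number of triangles; then F = 6 + x.
Edge–face incidences: 2E = 4·6 + 3·x = 24 + 3x.
Every vertex has degree 5, so 5V = 2E.
Euler: V − E + F = 2 ⇒ (2E)/5 − E + (6 + x) = 2.
Multiply by 10: 2·(2E) − 5·(2E) + 10·(6 + x) = 20, i.e. 60 + 10x − 3·(24 + 3x) = 20.
Collecting terms: x − 12 = 20, so x = 32.
Then 2E = 24 + 3·32 = 120, so E = 60, V = 2E/5 = 24, F = 6 + 32 = 38.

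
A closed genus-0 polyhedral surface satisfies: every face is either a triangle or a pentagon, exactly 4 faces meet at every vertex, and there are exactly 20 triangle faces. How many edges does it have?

60

Let x be the number of pentagons; then F = 20 + x.
Edge–face incidences: 2E = 3·20 + 5·x = 60 + 5x.
Every vertex has degree 4, so 4V = 2E.
Euler: V − E + F = 2 ⇒ (2E)/4 − E + (20 + x) = 2.
Multiply by 8: 2·(2E) − 4·(2E) + 8·(20 + x) = 16, i.e. 160 + 8x − 2·(60 + 5x) = 16.
Collecting terms: −2x + 40 = 16, so −2x = −24, so x = 12.
Then 2E = 60 + 5·12 = 120, so E = 60, V = 2E/4 = 30, F = 20 + 12 = 32.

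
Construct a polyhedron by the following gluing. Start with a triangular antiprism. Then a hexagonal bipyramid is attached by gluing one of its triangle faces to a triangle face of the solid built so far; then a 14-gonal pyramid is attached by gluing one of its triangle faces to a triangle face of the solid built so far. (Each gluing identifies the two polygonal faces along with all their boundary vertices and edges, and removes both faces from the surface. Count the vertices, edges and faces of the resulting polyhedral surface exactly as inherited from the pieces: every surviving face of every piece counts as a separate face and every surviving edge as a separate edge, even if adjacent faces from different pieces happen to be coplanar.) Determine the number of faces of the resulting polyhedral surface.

31

A triangular antiprism: V=6, E=12, F=8.
Attach a hexagonal bipyramid (V=8, E=18, F=12) along a 3-gon: merge 3 vertices and 3 edges, delete both glued faces → V=11, E=27, F=18.
Attach a 14-gonal pyramid (V=15, E=28, F=15) along a 3-gon: merge 3 vertices and 3 edges, delete both glued faces → V=23, E=52, F=31.
Check: V − E + F = 23 − 52 + 31 = 2.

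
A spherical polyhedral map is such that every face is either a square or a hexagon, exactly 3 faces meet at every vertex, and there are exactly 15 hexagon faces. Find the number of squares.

6

Let x be the number of squares; then F = 15 + x.
Edge–face incidences: 2E = 6·15 + 4·x = 90 + 4x.
Every vertex has degree 3, so 3V = 2E.
Euler: V − E + F = 2 ⇒ (2E)/3 − E + (15 + x) = 2.
Multiply by 6: 2·(2E) − 3·(2E) + 6·(15 + x) = 12, i.e. 90 + 6x − (90 + 4x) = 12.
Collecting terms: 2x = 12, so x = 6.
Then 2E = 90 + 4·6 = 114, so E = 57, V = 2E/3 = 38, F = 15 + 6 = 21.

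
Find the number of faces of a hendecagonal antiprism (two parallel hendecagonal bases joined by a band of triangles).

24

An antiprism on an n-gon has two n-gon caps and 2n triangles: V = 2·11 = 22, E = 4·11 = 44, F = 2·11 + 2 = 24.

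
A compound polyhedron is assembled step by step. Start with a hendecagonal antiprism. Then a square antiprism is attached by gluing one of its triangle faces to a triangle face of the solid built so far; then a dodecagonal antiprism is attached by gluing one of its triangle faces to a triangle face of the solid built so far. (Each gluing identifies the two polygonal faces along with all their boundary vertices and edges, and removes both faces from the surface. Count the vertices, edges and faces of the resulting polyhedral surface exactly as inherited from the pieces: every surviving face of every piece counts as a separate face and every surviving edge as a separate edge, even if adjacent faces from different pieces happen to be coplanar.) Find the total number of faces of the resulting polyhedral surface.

A hendecagonal antiprism: V=22, E=44, F=24.
Attach a square antiprism (V=8, E=16, F=10) along a 3-gon: merge 3 vertices and 3 edges, delete both glued faces → V=27, E=57, F=32.
Attach a dodecagonal antiprism (V=24, E=48, F=26) along a 3-gon: merge 3 vertices and 3 edges, delete both glued faces → V=48, E=102, F=56.
Check: V − E + F = 48 − 102 + 56 = 2.

56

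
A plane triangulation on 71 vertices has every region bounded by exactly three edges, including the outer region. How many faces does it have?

138

In a plane triangulation 3F = 2E and V − E + F = 2, so F = 2V − 4 = 2·71 − 4 = 138.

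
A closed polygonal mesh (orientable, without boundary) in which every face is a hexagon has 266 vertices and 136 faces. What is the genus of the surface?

Every face is a hexagon, so 2E = 6·136 = 816, giving E = 408.
χ = V − E + F = 266 − 408 + 136 = -6.
For a closed orientable surface χ = 2 − 2g, so g = (2 − (-6))/2 = 4.

4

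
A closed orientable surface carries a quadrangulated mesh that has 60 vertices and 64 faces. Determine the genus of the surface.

Every face is a square, so 2E = 4·64 = 256, giving E = 128.
χ = V − E + F = 60 − 128 + 64 = -4.
For a closed orientable surface χ = 2 − 2g, so g = (2 − (-4))/2 = 3.

3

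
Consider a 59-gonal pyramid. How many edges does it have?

A pyramid on an n-gon base has one n-gon and n triangles: V = 59 + 1 = 60, E = 2·59 = 118, F = 59 + 1 = 60.
Check: V − E + F = 60 − 118 + 60 = 2.

118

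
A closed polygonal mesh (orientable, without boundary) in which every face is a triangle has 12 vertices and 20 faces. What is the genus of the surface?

0

Every face is a triangle, so 2E = 3·20 = 60, giving E = 30.
χ = V − E + F = 12 − 30 + 20 = 2.
For a closed orientable surface χ = 2 − 2g, so g = (2 − (2))/2 = 0.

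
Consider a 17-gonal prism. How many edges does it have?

A prism on an n-gon has two n-gon bases and n rectangular sides: V = 2·17 = 34, E = 3·17 = 51, F = 17 + 2 = 19.
Check: V − E + F = 34 − 51 + 19 = 2.

51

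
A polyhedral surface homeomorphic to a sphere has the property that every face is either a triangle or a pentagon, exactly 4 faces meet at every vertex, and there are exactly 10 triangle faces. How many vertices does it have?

10

Let x be the number of pentagons; then F = 10 + x.
Edge–face incidences: 2E = 3·10 + 5·x = 30 + 5x.
Every vertex has degree 4, so 4V = 2E.
Euler: V − E + F = 2 ⇒ (2E)/4 − E + (10 + x) = 2.
Multiply by 8: 2·(2E) − 4·(2E) + 8·(10 + x) = 16, i.e. 80 + 8x − 2·(30 + 5x) = 16.
Collecting terms: −2x + 20 = 16, so −2x = −4, so x = 2.
Then 2E = 30 + 5·2 = 40, so E = 20, V = 2E/4 = 10, F = 10 + 2 = 12.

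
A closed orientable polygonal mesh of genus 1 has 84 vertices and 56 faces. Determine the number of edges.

For a closed orientable surface of genus 1, χ = 2 − 2·1 = 0.
E = V + F − (0) = 84 + 56 − (0) = 140.

140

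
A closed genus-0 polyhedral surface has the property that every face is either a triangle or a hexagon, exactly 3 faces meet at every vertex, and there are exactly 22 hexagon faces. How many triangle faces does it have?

Let x be the number of triangles; then F = 22 + x.
Edge–face incidences: 2E = 6·22 + 3·x = 132 + 3x.
Every vertex has degree 3, so 3V = 2E.
Euler: V − E + F = 2 ⇒ (2E)/3 − E + (22 + x) = 2.
Multiply by 6: 2·(2E) − 3·(2E) + 6·(22 + x) = 12, i.e. 132 + 6x − (132 + 3x) = 12.
Collecting terms: 3x = 12, so x = 4.
Then 2E = 132 + 3·4 = 144, so E = 72, V = 2E/3 = 48, F = 22 + 4 = 26.

4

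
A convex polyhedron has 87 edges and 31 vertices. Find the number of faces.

Here V − E + F = 2.
F = 2 − V + E = 2 − 31 + 87 = 58.

58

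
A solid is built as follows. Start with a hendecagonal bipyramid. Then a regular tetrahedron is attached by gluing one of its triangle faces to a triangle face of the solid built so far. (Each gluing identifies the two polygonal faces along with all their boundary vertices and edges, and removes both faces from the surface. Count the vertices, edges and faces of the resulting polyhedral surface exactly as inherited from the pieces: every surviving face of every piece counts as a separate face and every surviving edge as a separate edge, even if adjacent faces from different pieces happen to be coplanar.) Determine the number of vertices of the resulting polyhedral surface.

14

A hendecagonal bipyramid: V=13, E=33, F=22.
Attach a regular tetrahedron (V=4, E=6, F=4) along a 3-gon: merge 3 vertices and 3 edges, delete both glued faces → V=14, E=36, F=24.
Check: V − E + F = 14 − 36 + 24 = 2.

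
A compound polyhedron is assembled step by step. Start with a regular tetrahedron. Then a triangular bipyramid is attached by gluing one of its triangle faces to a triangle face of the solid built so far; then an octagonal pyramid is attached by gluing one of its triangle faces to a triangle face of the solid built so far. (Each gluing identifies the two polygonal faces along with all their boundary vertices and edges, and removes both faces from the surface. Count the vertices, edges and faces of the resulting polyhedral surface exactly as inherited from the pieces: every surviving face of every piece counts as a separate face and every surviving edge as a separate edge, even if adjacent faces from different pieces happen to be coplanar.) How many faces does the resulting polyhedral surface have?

15

A regular tetrahedron: V=4, E=6, F=4.
Attach a triangular bipyramid (V=5, E=9, F=6) along a 3-gon: merge 3 vertices and 3 edges, delete both glued faces → V=6, E=12, F=8.
Attach an octagonal pyramid (V=9, E=16, F=9) along a 3-gon: merge 3 vertices and 3 edges, delete both glued faces → V=12, E=25, F=15.
Check: V − E + F = 12 − 25 + 15 = 2.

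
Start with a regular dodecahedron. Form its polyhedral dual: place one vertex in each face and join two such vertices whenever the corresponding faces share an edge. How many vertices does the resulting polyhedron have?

The base solid has V = 20, E = 30, F = 12.
The dual swaps V and F and preserves E: V′ = F = 12, E′ = E = 30, F′ = V = 20.

12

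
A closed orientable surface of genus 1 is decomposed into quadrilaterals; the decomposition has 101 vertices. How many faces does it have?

χ = 2 − 2·1 = 0, and every face is a square so 4F = 2E.
V − E + F = 0 with E = 4F/2 gives 101 − (4/2 − 1)·F = 0, so F = 101 and E = 202.

101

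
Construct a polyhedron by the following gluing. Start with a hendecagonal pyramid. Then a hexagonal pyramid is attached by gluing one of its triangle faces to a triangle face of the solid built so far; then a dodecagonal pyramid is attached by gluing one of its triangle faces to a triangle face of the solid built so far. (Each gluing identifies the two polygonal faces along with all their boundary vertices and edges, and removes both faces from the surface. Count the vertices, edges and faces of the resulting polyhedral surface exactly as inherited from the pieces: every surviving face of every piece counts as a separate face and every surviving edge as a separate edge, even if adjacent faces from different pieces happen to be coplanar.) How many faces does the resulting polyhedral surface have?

28

A hendecagonal pyramid: V=12, E=22, F=12.
Attach a hexagonal pyramid (V=7, E=12, F=7) along a 3-gon: merge 3 vertices and 3 edges, delete both glued faces → V=16, E=31, F=17.
Attach a dodecagonal pyramid (V=13, E=24, F=13) along a 3-gon: merge 3 vertices and 3 edges, delete both glued faces → V=26, E=52, F=28.
Check: V − E + F = 26 − 52 + 28 = 2.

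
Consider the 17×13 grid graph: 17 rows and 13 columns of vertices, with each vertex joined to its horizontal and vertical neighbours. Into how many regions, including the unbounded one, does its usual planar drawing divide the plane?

193

The grid has V = 17·13 = 221 vertices and E = 17·12 + 13·16 = 412 edges.
F = 2 − V + E = 2 − 221 + 412 = 193.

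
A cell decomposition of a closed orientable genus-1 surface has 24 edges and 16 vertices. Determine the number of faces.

8

For a closed orientable surface of genus 1, χ = 2 − 2·1 = 0.
F = 0 − V + E = 0 − 16 + 24 = 8.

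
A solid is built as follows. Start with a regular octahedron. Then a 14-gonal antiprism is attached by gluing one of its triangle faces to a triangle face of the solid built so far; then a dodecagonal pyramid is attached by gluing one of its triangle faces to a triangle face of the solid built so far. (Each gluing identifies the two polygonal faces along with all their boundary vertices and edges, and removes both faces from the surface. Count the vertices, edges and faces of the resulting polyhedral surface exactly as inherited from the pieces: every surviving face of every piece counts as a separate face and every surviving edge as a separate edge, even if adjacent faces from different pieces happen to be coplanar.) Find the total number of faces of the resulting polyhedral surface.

A regular octahedron: V=6, E=12, F=8.
Attach a 14-gonal antiprism (V=28, E=56, F=30) along a 3-gon: merge 3 vertices and 3 edges, delete both glued faces → V=31, E=65, F=36.
Attach a dodecagonal pyramid (V=13, E=24, F=13) along a 3-gon: merge 3 vertices and 3 edges, delete both glued faces → V=41, E=86, F=47.
Check: V − E + F = 41 − 86 + 47 = 2.

47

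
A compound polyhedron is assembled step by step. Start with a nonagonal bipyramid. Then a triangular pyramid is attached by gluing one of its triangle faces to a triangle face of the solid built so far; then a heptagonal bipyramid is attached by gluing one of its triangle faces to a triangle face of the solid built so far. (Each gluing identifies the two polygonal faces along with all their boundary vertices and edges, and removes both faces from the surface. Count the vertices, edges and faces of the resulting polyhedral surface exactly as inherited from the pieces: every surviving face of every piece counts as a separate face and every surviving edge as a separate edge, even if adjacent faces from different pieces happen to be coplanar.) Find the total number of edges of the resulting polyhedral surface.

48

A nonagonal bipyramid: V=11, E=27, F=18.
Attach a triangular pyramid (V=4, E=6, F=4) along a 3-gon: merge 3 vertices and 3 edges, delete both glued faces → V=12, E=30, F=20.
Attach a heptagonal bipyramid (V=9, E=21, F=14) along a 3-gon: merge 3 vertices and 3 edges, delete both glued faces → V=18, E=48, F=32.
Check: V − E + F = 18 − 48 + 32 = 2.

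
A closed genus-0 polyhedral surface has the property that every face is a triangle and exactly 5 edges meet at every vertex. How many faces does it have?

20

Each face has 3 edges and each edge borders two faces, so 2E = 3F.
Each vertex has degree 5, so 5V = 2E and hence V = 3F/5.
Euler: V − E + F = 2 ⇒ (3F/5) − (3F/2) + F = 2.
Multiply by 10: (6 − 15 + 10)F = 20, i.e. 1F = 20.
So F = 20, E = 3·20/2 = 30, V = 3·20/5 = 12.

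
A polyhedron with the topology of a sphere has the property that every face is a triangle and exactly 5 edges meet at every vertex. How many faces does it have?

20

Each face has 3 edges and each edge borders two faces, so 2E = 3F.
Each vertex has degree 5, so 5V = 2E and hence V = 3F/5.
Euler: V − E + F = 2 ⇒ (3F/5) − (3F/2) + F = 2.
Multiply by 10: (6 − 15 + 10)F = 20, i.e. 1F = 20.
So F = 20, E = 3·20/2 = 30, V = 3·20/5 = 12.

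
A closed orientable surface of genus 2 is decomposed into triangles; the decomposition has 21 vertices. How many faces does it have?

46

χ = 2 − 2·2 = -2, and every face is a triangle so 3F = 2E.
V − E + F = -2 with E = 3F/2 gives 21 − (3/2 − 1)·F = -2, so F = 46 and E = 69.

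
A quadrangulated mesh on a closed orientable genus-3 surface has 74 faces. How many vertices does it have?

70

χ = 2 − 2·3 = -4, and every face is a square so 4F = 2E.
E = 4·74/2 = 148. Then V = -4 + E − F = -4 + 148 − 74 = 70.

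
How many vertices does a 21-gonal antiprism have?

An antiprism on an n-gon has two n-gon caps and 2n triangles: V = 2·21 = 42, E = 4·21 = 84, F = 2·21 + 2 = 44.
Check: V − E + F = 42 − 84 + 44 = 2.

42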